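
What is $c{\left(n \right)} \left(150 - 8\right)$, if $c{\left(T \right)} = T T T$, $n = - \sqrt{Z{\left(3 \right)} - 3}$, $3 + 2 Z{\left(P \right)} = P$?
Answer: $426 i \sqrt{3} \approx 737.85 i$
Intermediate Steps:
$Z{\left(P \right)} = - \frac{3}{2} + \frac{P}{2}$
$n = - i \sqrt{3}$ ($n = - \sqrt{\left(- \frac{3}{2} + \frac{1}{2} \cdot 3\right) - 3} = - \sqrt{\left(- \frac{3}{2} + \frac{3}{2}\right) - 3} = - \sqrt{0 - 3} = - \sqrt{-3} = - i \sqrt{3} \approx - 1.732 i$)
$c{\left(T \right)} = T^{3}$ ($c{\left(T \right)} = T^{2} T = T^{3}$)
$c{\left(n \right)} \left(150 - 8\right) = \left(- i \sqrt{3}\right)^{3} \left(150 - 8\right) = 3 i \sqrt{3} \cdot 142 = 426 i \sqrt{3}$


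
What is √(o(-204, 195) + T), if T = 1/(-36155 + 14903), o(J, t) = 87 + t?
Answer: √31841143719/10626 ≈ 16.793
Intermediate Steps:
T = -1/21252 (T = 1/(-21252) = -1/21252 ≈ -4.7054e-5)
√(o(-204, 195) + T) = √((87 + 195) - 1/21252) = √(282 - 1/21252) = √(5993063/21252) = √31841143719/10626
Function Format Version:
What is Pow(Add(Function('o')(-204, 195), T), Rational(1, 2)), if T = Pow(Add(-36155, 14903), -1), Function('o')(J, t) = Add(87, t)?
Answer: Mul(Rational(1, 10626), Pow(31841143719, Rational(1, 2))) ≈ 16.793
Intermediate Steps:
T = Rational(-1, 21252) (T = Pow(-21252, -1) = Rational(-1, 21252) ≈ -4.7054e-5)
Pow(Add(Function('o')(-204, 195), T), Rational(1, 2)) = Pow(Add(Add(87, 195), Rational(-1, 21252)), Rational(1, 2)) = Pow(Add(282, Rational(-1, 21252)), Rational(1, 2)) = Pow(Rational(5993063, 21252), Rational(1, 2)) = Mul(Rational(1, 10626), Pow(31841143719, Rational(1, 2)))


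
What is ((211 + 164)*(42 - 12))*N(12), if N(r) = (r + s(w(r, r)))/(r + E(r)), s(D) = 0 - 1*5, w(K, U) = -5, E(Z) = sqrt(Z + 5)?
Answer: 945000/127 - 78750*sqrt(17)/127 ≈ 4884.3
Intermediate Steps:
E(Z) = sqrt(5 + Z)
s(D) = -5 (s(D) = 0 - 5 = -5)
N(r) = (-5 + r)/(r + sqrt(5 + r)) (N(r) = (r - 5)/(r + sqrt(5 + r)) = (-5 + r)/(r + sqrt(5 + r)))
((211 + 164)*(42 - 12))*N(12) = ((211 + 164)*(42 - 12))*((-5 + 12)/(12 + sqrt(5 + 12))) = (375*30)*(7/(12 + sqrt(17))) = 11250*(7/(12 + sqrt(17))) = 78750/(12 + sqrt(17))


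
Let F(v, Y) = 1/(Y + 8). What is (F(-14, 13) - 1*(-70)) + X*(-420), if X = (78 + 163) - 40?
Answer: -1771349/21 ≈ -84350.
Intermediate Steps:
F(v, Y) = 1/(8 + Y)
X = 201 (X = 241 - 40 = 201)
(F(-14, 13) - 1*(-70)) + X*(-420) = (1/(8 + 13) - 1*(-70)) + 201*(-420) = (1/21 + 70) - 84420 = 1471/21 - 84420 = -1771349/21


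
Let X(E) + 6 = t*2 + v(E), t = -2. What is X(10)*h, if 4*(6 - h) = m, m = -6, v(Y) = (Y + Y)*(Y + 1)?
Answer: 1575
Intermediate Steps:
v(Y) = 2*Y*(1 + Y) (v(Y) = (2*Y)*(1 + Y) = 2*Y*(1 + Y))
X(E) = -10 + 2*E*(1 + E) (X(E) = -6 + (-2*2 + 2*E*(1 + E)) = -6 + (-4 + 2*E*(1 + E)) = -10 + 2*E*(1 + E))
h = 15/2 (h = 6 - ¼*(-6) = 6 + 3/2 = 15/2 ≈ 7.5000)
X(10)*h = (-10 + 2*10*(1 + 10))*(15/2) = (-10 + 2*10*11)*(15/2) = (-10 + 220)*(15/2) = 210*(15/2) = 1575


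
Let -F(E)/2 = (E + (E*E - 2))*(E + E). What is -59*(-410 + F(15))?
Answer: 866710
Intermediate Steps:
F(E) = -4*E*(-2 + E + E²) (F(E) = -2*(E + (E*E - 2))*(E + E) = -2*(E + (E² - 2))*2*E = -2*(E + (-2 + E²))*2*E = -2*(-2 + E + E²)*2*E = -4*E*(-2 + E + E²))
-59*(-410 + F(15)) = -59*(-410 + 4*15*(2 - 1*15 - 1*15²)) = -59*(-410 + 4*15*(2 - 15 - 1*225)) = -59*(-410 + 4*15*(2 - 15 - 225)) = -59*(-410 + 4*15*(-238)) = -59*(-410 - 14280) = -59*(-14690) = 866710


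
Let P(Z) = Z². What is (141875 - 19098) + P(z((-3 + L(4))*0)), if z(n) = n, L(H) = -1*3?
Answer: 122777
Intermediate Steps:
L(H) = -3
(141875 - 19098) + P(z((-3 + L(4))*0)) = (141875 - 19098) + ((-3 - 3)*0)² = 122777 + (-6*0)² = 122777 + 0² = 122777 + 0 = 122777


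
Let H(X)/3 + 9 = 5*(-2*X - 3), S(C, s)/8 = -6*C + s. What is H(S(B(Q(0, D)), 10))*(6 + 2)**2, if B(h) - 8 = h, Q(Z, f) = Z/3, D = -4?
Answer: 579072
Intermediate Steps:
Q(Z, f) = Z/3 (Q(Z, f) = Z*(1/3) = Z/3)
B(h) = 8 + h
S(C, s) = -48*C + 8*s (S(C, s) = 8*(-6*C + s) = 8*(s - 6*C) = -48*C + 8*s)
H(X) = -72 - 30*X (H(X) = -27 + 3*(5*(-2*X - 3)) = -27 + 3*(5*(-3 - 2*X)) = -27 + 3*(-15 - 10*X) = -27 + (-45 - 30*X) = -72 - 30*X)
H(S(B(Q(0, D)), 10))*(6 + 2)**2 = (-72 - 30*(-48*(8 + (1/3)*0) + 8*10))*(6 + 2)**2 = (-72 - 30*(-48*(8 + 0) + 80))*8**2 = (-72 - 30*(-48*8 + 80))*64 = (-72 - 30*(-384 + 80))*64 = (-72 - 30*(-304))*64 = (-72 + 9120)*64 = 9048*64 = 579072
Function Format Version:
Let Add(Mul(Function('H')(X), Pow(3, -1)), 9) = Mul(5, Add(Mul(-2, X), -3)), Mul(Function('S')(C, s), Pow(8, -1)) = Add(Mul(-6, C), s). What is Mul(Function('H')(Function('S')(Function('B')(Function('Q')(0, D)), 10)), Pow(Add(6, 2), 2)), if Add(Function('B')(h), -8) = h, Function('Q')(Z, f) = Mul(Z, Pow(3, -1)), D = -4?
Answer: 579072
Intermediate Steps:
Function('Q')(Z, f) = Mul(Rational(1, 3), Z) (Function('Q')(Z, f) = Mul(Z, Rational(1, 3)) = Mul(Rational(1, 3), Z))
Function('B')(h) = Add(8, h)
Function('S')(C, s) = Add(Mul(-48, C), Mul(8, s)) (Function('S')(C, s) = Mul(8, Add(Mul(-6, C), s)) = Mul(8, Add(s, Mul(-6, C))) = Add(Mul(-48, C), Mul(8, s)))
Function('H')(X) = Add(-72, Mul(-30, X)) (Function('H')(X) = Add(-27, Mul(3, Mul(5, Add(Mul(-2, X), -3)))) = Add(-27, Mul(3, Mul(5, Add(-3, Mul(-2, X))))) = Add(-27, Mul(3, Add(-15, Mul(-10, X)))) = Add(-27, Add(-45, Mul(-30, X))) = Add(-72, Mul(-30, X)))
Mul(Function('H')(Function('S')(Function('B')(Function('Q')(0, D)), 10)), Pow(Add(6, 2), 2)) = Mul(Add(-72, Mul(-30, Add(Mul(-48, Add(8, Mul(Rational(1, 3), 0))), Mul(8, 10)))), Pow(Add(6, 2), 2)) = Mul(Add(-72, Mul(-30, Add(Mul(-48, Add(8, 0)), 80))), Pow(8, 2)) = Mul(Add(-72, Mul(-30, Add(Mul(-48, 8), 80))), 64) = Mul(Add(-72, Mul(-30, Add(-384, 80))), 64) = Mul(Add(-72, Mul(-30, -304)), 64) = Mul(Add(-72, 9120), 64) = Mul(9048, 64) = 579072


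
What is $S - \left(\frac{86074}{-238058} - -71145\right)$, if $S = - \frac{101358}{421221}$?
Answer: $- \frac{1189009133027170}{16712504803} \approx -71145.0$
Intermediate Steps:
$S = - \frac{33786}{140407}$ ($S = \left(-101358\right) \frac{1}{421221} = - \frac{33786}{140407} \approx -0.24063$)
$S - \left(\frac{86074}{-238058} - -71145\right) = - \frac{33786}{140407} - \left(\frac{86074}{-238058} - -71145\right) = - \frac{33786}{140407} - \left(86074 \left(- \frac{1}{238058}\right) + 71145\right) = - \frac{33786}{140407} - \left(- \frac{43037}{119029} + 71145\right) = - \frac{33786}{140407} - \frac{8468275168}{119029} = - \frac{1189009133027170}{16712504803}$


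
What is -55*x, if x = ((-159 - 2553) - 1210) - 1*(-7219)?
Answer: -181335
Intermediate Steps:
x = 3297 (x = (-2712 - 1210) + 7219 = -3922 + 7219 = 3297)
-55*x = -55*3297 = -181335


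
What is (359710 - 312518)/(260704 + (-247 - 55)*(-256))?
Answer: 5899/42252 ≈ 0.13961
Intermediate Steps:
(359710 - 312518)/(260704 + (-247 - 55)*(-256)) = 47192/(260704 - 302*(-256)) = 47192/(260704 + 77312) = 47192/338016 = 47192*(1/338016) = 5899/42252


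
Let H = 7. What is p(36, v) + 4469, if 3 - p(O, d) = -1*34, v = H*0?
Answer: 4506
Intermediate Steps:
v = 0 (v = 7*0 = 0)
p(O, d) = 37 (p(O, d) = 3 - (-1)*34 = 3 - 1*(-34) = 3 + 34 = 37)
p(36, v) + 4469 = 37 + 4469 = 4506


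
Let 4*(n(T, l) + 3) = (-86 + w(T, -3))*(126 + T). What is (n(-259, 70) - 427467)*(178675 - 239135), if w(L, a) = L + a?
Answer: 25145253540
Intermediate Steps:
n(T, l) = -3 + (-89 + T)*(126 + T)/4 (n(T, l) = -3 + ((-86 + (T - 3))*(126 + T))/4 = -3 + ((-86 + (-3 + T))*(126 + T))/4 = -3 + ((-89 + T)*(126 + T))/4 = -3 + (-89 + T)*(126 + T)/4)
(n(-259, 70) - 427467)*(178675 - 239135) = ((-5613/2 + (¼)*(-259)² + (37/4)*(-259)) - 427467)*(178675 - 239135) = ((-5613/2 + (¼)*67081 - 9583/4) - 427467)*(-60460) = ((-5613/2 + 67081/4 - 9583/4) - 427467)*(-60460) = (11568 - 427467)*(-60460) = -415899*(-60460) = 25145253540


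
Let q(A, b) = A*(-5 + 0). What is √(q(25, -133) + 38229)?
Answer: 2*√9526 ≈ 195.20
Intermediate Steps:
q(A, b) = -5*A (q(A, b) = A*(-5) = -5*A)
√(q(25, -133) + 38229) = √(-5*25 + 38229) = √(-125 + 38229) = √38104 = 2*√9526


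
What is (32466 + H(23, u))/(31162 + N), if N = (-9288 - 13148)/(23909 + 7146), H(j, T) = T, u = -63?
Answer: 47917865/46081594 ≈ 1.0398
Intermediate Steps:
N = -22436/31055 ≈ -0.72246
(32466 + H(23, u))/(31162 + N) = (32466 - 63)/(31162 - 22436/31055) = 32403/(967713474/31055) = 32403*(31055/967713474) = 47917865/46081594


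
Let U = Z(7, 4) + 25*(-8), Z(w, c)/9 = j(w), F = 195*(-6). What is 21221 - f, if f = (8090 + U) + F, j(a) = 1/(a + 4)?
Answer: 159502/11 ≈ 14500.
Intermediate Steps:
F = -1170
j(a) = 1/(4 + a)
Z(w, c) = 9/(4 + w)
U = -2191/11 (U = 9/(4 + 7) + 25*(-8) = 9/11 - 200 = -2191/11 ≈ -199.18)
f = 73929/11 (f = (8090 - 2191/11) - 1170 = 86799/11 - 1170 = 73929/11 ≈ 6720.8)
21221 - f = 21221 - 1*73929/11 = 21221 - 73929/11 = 159502/11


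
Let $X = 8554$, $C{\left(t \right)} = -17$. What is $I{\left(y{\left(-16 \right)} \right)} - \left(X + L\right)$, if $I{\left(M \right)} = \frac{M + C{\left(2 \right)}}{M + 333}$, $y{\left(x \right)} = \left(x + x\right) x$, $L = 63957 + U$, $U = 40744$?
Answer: $- \frac{19139996}{169} \approx -1.1325 \cdot 10^{5}$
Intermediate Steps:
$L = 104701$ ($L = 63957 + 40744 = 104701$)
$y{\left(x \right)} = 2 x^{2}$ ($y{\left(x \right)} = 2 x x = 2 x^{2}$)
$I{\left(M \right)} = \frac{-17 + M}{333 + M}$ ($I{\left(M \right)} = \frac{M - 17}{M + 333} = \frac{-17 + M}{333 + M}$)
$I{\left(y{\left(-16 \right)} \right)} - \left(X + L\right) = \frac{-17 + 2 \left(-16\right)^{2}}{333 + 2 \left(-16\right)^{2}} - \left(8554 + 104701\right) = \frac{-17 + 2 \cdot 256}{333 + 2 \cdot 256} - 113255 = \frac{-17 + 512}{333 + 512} - 113255 = \frac{1}{845} \cdot 495 - 113255 = \frac{99}{169} - 113255 = - \frac{19139996}{169}$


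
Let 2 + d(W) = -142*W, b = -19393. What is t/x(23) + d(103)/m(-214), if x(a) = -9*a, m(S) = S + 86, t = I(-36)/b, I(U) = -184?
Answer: 638281553/5585184 ≈ 114.28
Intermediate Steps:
d(W) = -2 - 142*W
t = 184/19393 (t = -184/(-19393) = -184*(-1/19393) = 184/19393 ≈ 0.0094880)
m(S) = 86 + S
t/x(23) + d(103)/m(-214) = 184/(19393*((-9*23))) + (-2 - 142*103)/(86 - 214) = (184/19393)/(-207) + (-2 - 14626)/(-128) = (184/19393)*(-1/207) - 14628*(-1/128) = -8/174537 + 3657/32 = 638281553/5585184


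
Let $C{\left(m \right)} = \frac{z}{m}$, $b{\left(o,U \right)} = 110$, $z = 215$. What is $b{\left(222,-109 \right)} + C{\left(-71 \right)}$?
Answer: $\frac{7595}{71} \approx 106.97$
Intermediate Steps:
$C{\left(m \right)} = \frac{215}{m}$
$b{\left(222,-109 \right)} + C{\left(-71 \right)} = 110 + \frac{215}{-71} = 110 + 215 \left(- \frac{1}{71}\right) = 110 - \frac{215}{71} = \frac{7595}{71}$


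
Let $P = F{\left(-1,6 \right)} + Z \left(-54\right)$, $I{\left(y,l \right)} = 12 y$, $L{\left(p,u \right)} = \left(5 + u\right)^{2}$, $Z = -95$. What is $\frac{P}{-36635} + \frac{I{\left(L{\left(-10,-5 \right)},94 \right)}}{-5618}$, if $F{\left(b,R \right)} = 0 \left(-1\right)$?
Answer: $- \frac{1026}{7327} \approx -0.14003$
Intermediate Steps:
$F{\left(b,R \right)} = 0$
$P = 5130$ ($P = 0 - -5130 = 0 + 5130 = 5130$)
$\frac{P}{-36635} + \frac{I{\left(L{\left(-10,-5 \right)},94 \right)}}{-5618} = \frac{5130}{-36635} + \frac{12 \left(5 - 5\right)^{2}}{-5618} = 5130 \left(- \frac{1}{36635}\right) + 12 \cdot 0^{2} \left(- \frac{1}{5618}\right) = - \frac{1026}{7327} + 12 \cdot 0 \left(- \frac{1}{5618}\right) = - \frac{1026}{7327} + 0 \left(- \frac{1}{5618}\right) = - \frac{1026}{7327} + 0 = - \frac{1026}{7327}$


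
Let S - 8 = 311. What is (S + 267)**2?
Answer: 343396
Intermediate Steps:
S = 319 (S = 8 + 311 = 319)
(S + 267)**2 = (319 + 267)**2 = 586**2 = 343396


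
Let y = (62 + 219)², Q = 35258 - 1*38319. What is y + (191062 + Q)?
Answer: 266962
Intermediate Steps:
Q = -3061 (Q = 35258 - 38319 = -3061)
y = 78961 (y = 281² = 78961)
y + (191062 + Q) = 78961 + (191062 - 3061) = 78961 + 188001 = 266962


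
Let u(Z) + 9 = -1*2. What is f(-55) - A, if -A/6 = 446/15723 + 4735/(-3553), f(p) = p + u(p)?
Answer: -1374731552/18621273 ≈ -73.826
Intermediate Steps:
u(Z) = -11 (u(Z) = -9 - 1*2 = -9 - 2 = -11)
f(p) = -11 + p (f(p) = p - 11 = -11 + p)
A = 145727534/18621273 (A = -6*(446/15723 + 4735/(-3553)) = -6*(446*(1/15723) + 4735*(-1/3553)) = -6*(446/15723 - 4735/3553) = -6*(-72863767/55863819) = 145727534/18621273 ≈ 7.8259)
f(-55) - A = (-11 - 55) - 1*145727534/18621273 = -66 - 145727534/18621273 = -1374731552/18621273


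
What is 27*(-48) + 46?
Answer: -1250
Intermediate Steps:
27*(-48) + 46 = -1296 + 46 = -1250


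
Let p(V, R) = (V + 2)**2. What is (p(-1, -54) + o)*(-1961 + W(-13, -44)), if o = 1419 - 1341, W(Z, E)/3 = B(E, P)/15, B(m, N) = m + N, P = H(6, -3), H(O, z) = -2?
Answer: -778229/5 ≈ -1.5565e+5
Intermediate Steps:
p(V, R) = (2 + V)**2
P = -2
B(m, N) = N + m
W(Z, E) = -2/5 + E/5 (W(Z, E) = 3*((-2 + E)/15) = 3*((-2 + E)*(1/15)) = 3*(-2/15 + E/15) = -2/5 + E/5)
o = 78
(p(-1, -54) + o)*(-1961 + W(-13, -44)) = ((2 - 1)**2 + 78)*(-1961 + (-2/5 + (1/5)*(-44))) = (1**2 + 78)*(-1961 + (-2/5 - 44/5)) = (1 + 78)*(-1961 - 46/5) = 79*(-9851/5) = -778229/5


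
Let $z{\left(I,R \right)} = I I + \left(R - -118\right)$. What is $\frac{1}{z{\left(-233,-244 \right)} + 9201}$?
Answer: $\frac{1}{63364} \approx 1.5782 \cdot 10^{-5}$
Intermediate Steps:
$z{\left(I,R \right)} = 118 + R + I^{2}$ ($z{\left(I,R \right)} = I^{2} + \left(R + 118\right) = I^{2} + \left(118 + R\right) = 118 + R + I^{2}$)
$\frac{1}{z{\left(-233,-244 \right)} + 9201} = \frac{1}{\left(118 - 244 + \left(-233\right)^{2}\right) + 9201} = \frac{1}{\left(118 - 244 + 54289\right) + 9201} = \frac{1}{54163 + 9201} = \frac{1}{63364}$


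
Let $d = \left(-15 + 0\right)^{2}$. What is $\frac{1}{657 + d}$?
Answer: $\frac{1}{882} \approx 0.0011338$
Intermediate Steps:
$d = 225$ ($d = \left(-15\right)^{2} = 225$)
$\frac{1}{657 + d} = \frac{1}{657 + 225} = \frac{1}{882}$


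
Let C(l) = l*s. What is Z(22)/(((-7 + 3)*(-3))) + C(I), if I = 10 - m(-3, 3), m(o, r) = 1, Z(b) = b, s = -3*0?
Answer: 11/6 ≈ 1.8333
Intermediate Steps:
s = 0
I = 9 (I = 10 - 1*1 = 10 - 1 = 9)
C(l) = 0 (C(l) = l*0 = 0)
Z(22)/(((-7 + 3)*(-3))) + C(I) = 22/(((-7 + 3)*(-3))) + 0 = 22/((-4*(-3))) + 0 = 22/12 + 0 = 22*(1/12) + 0 = 11/6 + 0 = 11/6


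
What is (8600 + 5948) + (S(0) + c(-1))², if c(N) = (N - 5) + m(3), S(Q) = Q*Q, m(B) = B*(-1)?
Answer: 14629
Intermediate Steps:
m(B) = -B
S(Q) = Q²
c(N) = -8 + N (c(N) = (N - 5) - 1*3 = (-5 + N) - 3 = -8 + N)
(8600 + 5948) + (S(0) + c(-1))² = (8600 + 5948) + (0² + (-8 - 1))² = 14548 + (0 - 9)² = 14548 + (-9)² = 14548 + 81 = 14629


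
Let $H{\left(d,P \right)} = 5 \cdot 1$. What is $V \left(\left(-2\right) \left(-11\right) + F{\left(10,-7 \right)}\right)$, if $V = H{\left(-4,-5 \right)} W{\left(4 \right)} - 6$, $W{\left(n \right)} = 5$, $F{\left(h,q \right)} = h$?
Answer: $608$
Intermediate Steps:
$H{\left(d,P \right)} = 5$
$V = 19$ ($V = 5 \cdot 5 - 6 = 25 - 6 = 19$)
$V \left(\left(-2\right) \left(-11\right) + F{\left(10,-7 \right)}\right) = 19 \left(\left(-2\right) \left(-11\right) + 10\right) = 19 \left(22 + 10\right) = 19 \cdot 32 = 608$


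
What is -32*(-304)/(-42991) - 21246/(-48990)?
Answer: 72802011/351021515 ≈ 0.20740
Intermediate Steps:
-32*(-304)/(-42991) - 21246/(-48990) = 9728*(-1/42991) - 21246*(-1/48990) = -9728/42991 + 3541/8165 = 72802011/351021515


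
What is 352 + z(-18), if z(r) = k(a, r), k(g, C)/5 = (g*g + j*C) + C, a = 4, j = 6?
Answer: -198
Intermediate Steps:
k(g, C) = 5*g**2 + 35*C (k(g, C) = 5*((g*g + 6*C) + C) = 5*((g**2 + 6*C) + C) = 5*(g**2 + 7*C) = 5*g**2 + 35*C)
z(r) = 80 + 35*r (z(r) = 5*4**2 + 35*r = 5*16 + 35*r = 80 + 35*r)
352 + z(-18) = 352 + (80 + 35*(-18)) = 352 + (80 - 630) = 352 - 550 = -198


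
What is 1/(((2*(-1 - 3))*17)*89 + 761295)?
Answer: 1/749191 ≈ 1.3348e-6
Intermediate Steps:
1/(((2*(-1 - 3))*17)*89 + 761295) = 1/(((2*(-4))*17)*89 + 761295) = 1/(-8*17*89 + 761295) = 1/(-136*89 + 761295) = 1/(-12104 + 761295) = 1/749191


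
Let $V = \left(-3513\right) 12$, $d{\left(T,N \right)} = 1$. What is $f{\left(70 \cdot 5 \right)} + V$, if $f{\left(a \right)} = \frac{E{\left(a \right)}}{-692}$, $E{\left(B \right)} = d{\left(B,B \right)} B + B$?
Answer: $- \frac{7293163}{173} \approx -42157.0$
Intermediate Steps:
$E{\left(B \right)} = 2 B$ ($E{\left(B \right)} = 1 B + B = B + B = 2 B$)
$f{\left(a \right)} = - \frac{a}{346}$ ($f{\left(a \right)} = \frac{2 a}{-692} = 2 a \left(- \frac{1}{692}\right) = - \frac{a}{346}$)
$V = -42156$
$f{\left(70 \cdot 5 \right)} + V = - \frac{70 \cdot 5}{346} - 42156 = \left(- \frac{1}{346}\right) 350 - 42156 = - \frac{175}{173} - 42156 = - \frac{7293163}{173}$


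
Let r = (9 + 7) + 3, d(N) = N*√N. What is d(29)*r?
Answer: 551*√29 ≈ 2967.2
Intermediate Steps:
d(N) = N^(3/2)
r = 19 (r = 16 + 3 = 19)
d(29)*r = 29^(3/2)*19 = (29*√29)*19 = 551*√29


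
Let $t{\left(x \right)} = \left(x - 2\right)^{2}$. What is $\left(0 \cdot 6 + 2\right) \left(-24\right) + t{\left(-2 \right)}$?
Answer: $-32$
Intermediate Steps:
$t{\left(x \right)} = \left(-2 + x\right)^{2}$
$\left(0 \cdot 6 + 2\right) \left(-24\right) + t{\left(-2 \right)} = \left(0 \cdot 6 + 2\right) \left(-24\right) + \left(-2 - 2\right)^{2} = \left(0 + 2\right) \left(-24\right) + \left(-4\right)^{2} = 2 \left(-24\right) + 16 = -48 + 16 = -32$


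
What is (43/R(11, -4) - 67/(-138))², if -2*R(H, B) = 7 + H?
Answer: 3157729/171396 ≈ 18.424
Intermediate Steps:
R(H, B) = -7/2 - H/2 (R(H, B) = -(7 + H)/2 = -7/2 - H/2)
(43/R(11, -4) - 67/(-138))² = (43/(-7/2 - ½*11) - 67/(-138))² = (43/(-7/2 - 11/2) - 67*(-1/138))² = (43/(-9) + 67/138)² = (43*(-⅑) + 67/138)² = (-43/9 + 67/138)² = (-1777/414)² = 3157729/171396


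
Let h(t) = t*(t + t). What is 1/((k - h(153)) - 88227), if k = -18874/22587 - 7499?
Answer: -22587/3219660202 ≈ -7.0153e-6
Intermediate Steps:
k = -169398787/22587 (k = -18874*1/22587 - 7499 = -18874/22587 - 7499 = -169398787/22587 ≈ -7499.8)
h(t) = 2*t**2 (h(t) = t*(2*t) = 2*t**2)
1/((k - h(153)) - 88227) = 1/((-169398787/22587 - 2*153**2) - 88227) = 1/((-169398787/22587 - 2*23409) - 88227) = 1/((-169398787/22587 - 1*46818) - 88227) = 1/((-169398787/22587 - 46818) - 88227) = 1/(-1226876953/22587 - 88227) = 1/(-3219660202/22587) = -22587/3219660202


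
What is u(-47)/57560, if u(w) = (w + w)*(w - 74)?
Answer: 5687/28780 ≈ 0.19760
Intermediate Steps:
u(w) = 2*w*(-74 + w) (u(w) = (2*w)*(-74 + w) = 2*w*(-74 + w))
u(-47)/57560 = (2*(-47)*(-74 - 47))/57560 = (2*(-47)*(-121))*(1/57560) = 11374*(1/57560) = 5687/28780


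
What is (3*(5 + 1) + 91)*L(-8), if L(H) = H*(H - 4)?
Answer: 10464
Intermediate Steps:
L(H) = H*(-4 + H)
(3*(5 + 1) + 91)*L(-8) = (3*(5 + 1) + 91)*(-8*(-4 - 8)) = (3*6 + 91)*(-8*(-12)) = (18 + 91)*96 = 109*96 = 10464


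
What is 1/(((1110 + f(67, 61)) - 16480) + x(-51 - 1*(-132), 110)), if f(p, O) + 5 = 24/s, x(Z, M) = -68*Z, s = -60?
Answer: -5/104417 ≈ -4.7885e-5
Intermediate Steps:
f(p, O) = -27/5 (f(p, O) = -5 + 24/(-60) = -5 + 24*(-1/60) = -5 - 2/5 = -27/5)
1/(((1110 + f(67, 61)) - 16480) + x(-51 - 1*(-132), 110)) = 1/(((1110 - 27/5) - 16480) - 68*(-51 - 1*(-132))) = 1/((5523/5 - 16480) - 68*(-51 + 132)) = 1/(-76877/5 - 68*81) = 1/(-76877/5 - 5508) = 1/(-104417/5) = -5/104417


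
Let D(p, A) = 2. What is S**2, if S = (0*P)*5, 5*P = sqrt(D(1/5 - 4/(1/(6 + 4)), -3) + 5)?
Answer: 0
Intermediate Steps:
P = sqrt(7)/5 (P = sqrt(2 + 5)/5 = sqrt(7)/5 ≈ 0.52915)
S = 0 (S = (0*(sqrt(7)/5))*5 = 0*5 = 0)
S**2 = 0**2 = 0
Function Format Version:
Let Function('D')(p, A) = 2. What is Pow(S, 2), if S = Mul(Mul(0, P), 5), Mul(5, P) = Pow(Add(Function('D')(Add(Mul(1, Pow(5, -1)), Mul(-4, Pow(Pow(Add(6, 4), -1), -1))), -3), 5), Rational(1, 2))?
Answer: 0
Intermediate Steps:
P = Mul(Rational(1, 5), Pow(7, Rational(1, 2))) (P = Mul(Rational(1, 5), Pow(Add(2, 5), Rational(1, 2))) = Mul(Rational(1, 5), Pow(7, Rational(1, 2))) ≈ 0.52915)
S = 0 (S = Mul(Mul(0, Mul(Rational(1, 5), Pow(7, Rational(1, 2)))), 5) = Mul(0, 5) = 0)
Pow(S, 2) = Pow(0, 2) = 0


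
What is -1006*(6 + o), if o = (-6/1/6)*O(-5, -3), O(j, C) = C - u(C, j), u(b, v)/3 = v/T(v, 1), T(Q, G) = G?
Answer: 6036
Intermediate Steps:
u(b, v) = 3*v (u(b, v) = 3*(v/1) = 3*(v*1) = 3*v)
O(j, C) = C - 3*j
o = -12 (o = (-6/1/6)*(-3 - 3*(-5)) = (-6*1*(⅙))*(-3 + 15) = -6*⅙*12 = -1*12 = -12)
-1006*(6 + o) = -1006*(6 - 12) = -1006*(-6) = 6036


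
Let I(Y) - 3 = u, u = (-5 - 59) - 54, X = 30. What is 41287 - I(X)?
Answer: 41402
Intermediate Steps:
u = -118 (u = -64 - 54 = -118)
I(Y) = -115 (I(Y) = 3 - 118 = -115)
41287 - I(X) = 41287 - 1*(-115) = 41287 + 115 = 41402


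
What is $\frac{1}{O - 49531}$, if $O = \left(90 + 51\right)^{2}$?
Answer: $- \frac{1}{29650} \approx -3.3727 \cdot 10^{-5}$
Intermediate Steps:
$O = 19881$ ($O = 141^{2} = 19881$)
$\frac{1}{O - 49531} = \frac{1}{19881 - 49531} = \frac{1}{-29650} = - \frac{1}{29650}$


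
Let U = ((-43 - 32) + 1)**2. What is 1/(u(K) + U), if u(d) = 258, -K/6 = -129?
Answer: 1/5734 ≈ 0.00017440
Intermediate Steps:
K = 774 (K = -6*(-129) = 774)
U = 5476 (U = (-75 + 1)**2 = (-74)**2 = 5476)
1/(u(K) + U) = 1/(258 + 5476) = 1/5734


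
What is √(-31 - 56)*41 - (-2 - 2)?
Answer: 4 + 41*I*√87 ≈ 4.0 + 382.42*I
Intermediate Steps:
√(-31 - 56)*41 - (-2 - 2) = √(-87)*41 - 1*(-4) = (I*√87)*41 + 4 = 41*I*√87 + 4 = 4 + 41*I*√87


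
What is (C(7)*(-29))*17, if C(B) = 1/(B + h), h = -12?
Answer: 493/5 ≈ 98.600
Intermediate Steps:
C(B) = 1/(-12 + B) (C(B) = 1/(B - 12) = 1/(-12 + B))
(C(7)*(-29))*17 = (-29/(-12 + 7))*17 = (-29/(-5))*17 = -⅕*(-29)*17 = (29/5)*17 = 493/5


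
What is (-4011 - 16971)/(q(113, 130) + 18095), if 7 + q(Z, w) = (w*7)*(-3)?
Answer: -10491/7679 ≈ -1.3662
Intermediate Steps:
q(Z, w) = -7 - 21*w (q(Z, w) = -7 + (w*7)*(-3) = -7 + (7*w)*(-3) = -7 - 21*w)
(-4011 - 16971)/(q(113, 130) + 18095) = (-4011 - 16971)/((-7 - 21*130) + 18095) = -20982/((-7 - 2730) + 18095) = -20982/(-2737 + 18095) = -20982/15358 = -20982*1/15358 = -10491/7679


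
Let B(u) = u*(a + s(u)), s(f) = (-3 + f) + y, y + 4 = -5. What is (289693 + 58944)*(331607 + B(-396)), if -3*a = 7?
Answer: 172261193063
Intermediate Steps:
y = -9 (y = -4 - 5 = -9)
a = -7/3 (a = -⅓*7 = -7/3 ≈ -2.3333)
s(f) = -12 + f (s(f) = (-3 + f) - 9 = -12 + f)
B(u) = u*(-43/3 + u) (B(u) = u*(-7/3 + (-12 + u)) = u*(-43/3 + u))
(289693 + 58944)*(331607 + B(-396)) = (289693 + 58944)*(331607 + (⅓)*(-396)*(-43 + 3*(-396))) = 348637*(331607 + (⅓)*(-396)*(-43 - 1188)) = 348637*(331607 + (⅓)*(-396)*(-1231)) = 348637*(331607 + 162492) = 348637*494099 = 172261193063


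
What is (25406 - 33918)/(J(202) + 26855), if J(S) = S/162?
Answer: -172368/543839 ≈ -0.31695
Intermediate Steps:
J(S) = S/162 (J(S) = S*(1/162) = S/162)
(25406 - 33918)/(J(202) + 26855) = (25406 - 33918)/((1/162)*202 + 26855) = -8512/(101/81 + 26855) = -8512/2175356/81 = -8512*81/2175356 = -172368/543839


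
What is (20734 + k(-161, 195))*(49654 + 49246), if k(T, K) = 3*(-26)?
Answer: 2042878400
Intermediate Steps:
k(T, K) = -78
(20734 + k(-161, 195))*(49654 + 49246) = (20734 - 78)*(49654 + 49246) = 20656*98900 = 2042878400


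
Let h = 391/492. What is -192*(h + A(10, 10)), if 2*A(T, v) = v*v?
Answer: -399856/41 ≈ -9752.6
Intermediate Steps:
h = 391/492 (h = 391*(1/492) = 391/492 ≈ 0.79472)
A(T, v) = v²/2 (A(T, v) = (v*v)/2 = v²/2)
-192*(h + A(10, 10)) = -192*(391/492 + (½)*10²) = -192*(391/492 + (½)*100) = -192*(391/492 + 50) = -192*24991/492 = -399856/41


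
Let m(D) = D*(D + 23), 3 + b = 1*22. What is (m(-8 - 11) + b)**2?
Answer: 3249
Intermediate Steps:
b = 19 (b = -3 + 1*22 = -3 + 22 = 19)
m(D) = D*(23 + D)
(m(-8 - 11) + b)**2 = ((-8 - 11)*(23 + (-8 - 11)) + 19)**2 = (-19*(23 - 19) + 19)**2 = (-19*4 + 19)**2 = (-76 + 19)**2 = (-57)**2 = 3249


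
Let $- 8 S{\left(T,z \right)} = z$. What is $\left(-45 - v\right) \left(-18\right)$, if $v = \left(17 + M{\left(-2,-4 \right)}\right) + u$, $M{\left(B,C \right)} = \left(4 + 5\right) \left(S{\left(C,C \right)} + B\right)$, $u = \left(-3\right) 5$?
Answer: $603$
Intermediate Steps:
$u = -15$
$S{\left(T,z \right)} = - \frac{z}{8}$
$M{\left(B,C \right)} = 9 B - \frac{9 C}{8}$ ($M{\left(B,C \right)} = \left(4 + 5\right) \left(- \frac{C}{8} + B\right) = 9 \left(B - \frac{C}{8}\right) = 9 B - \frac{9 C}{8}$)
$v = - \frac{23}{2}$ ($v = \left(17 + \left(9 \left(-2\right) - - \frac{9}{2}\right)\right) - 15 = \left(17 + \left(-18 + \frac{9}{2}\right)\right) - 15 = \left(17 - \frac{27}{2}\right) - 15 = \frac{7}{2} - 15 = - \frac{23}{2} \approx -11.5$)
$\left(-45 - v\right) \left(-18\right) = \left(-45 - - \frac{23}{2}\right) \left(-18\right) = \left(-45 + \frac{23}{2}\right) \left(-18\right) = \left(- \frac{67}{2}\right) \left(-18\right) = 603$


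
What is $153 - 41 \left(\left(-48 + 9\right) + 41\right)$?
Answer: $71$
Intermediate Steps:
$153 - 41 \left(\left(-48 + 9\right) + 41\right) = 153 - 41 \left(-39 + 41\right) = 153 - 82 = 71$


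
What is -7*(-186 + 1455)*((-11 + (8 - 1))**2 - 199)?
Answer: 1625589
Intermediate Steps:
-7*(-186 + 1455)*((-11 + (8 - 1))**2 - 199) = -8883*((-11 + 7)**2 - 199) = -8883*((-4)**2 - 199) = -8883*(16 - 199) = -8883*(-183) = -7*(-232227) = 1625589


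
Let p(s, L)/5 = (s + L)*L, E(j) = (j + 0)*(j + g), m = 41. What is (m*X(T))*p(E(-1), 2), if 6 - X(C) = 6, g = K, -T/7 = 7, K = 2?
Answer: 0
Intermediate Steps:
T = -49 (T = -7*7 = -49)
g = 2
X(C) = 0 (X(C) = 6 - 1*6 = 6 - 6 = 0)
E(j) = j*(2 + j) (E(j) = (j + 0)*(j + 2) = j*(2 + j))
p(s, L) = 5*L*(L + s) (p(s, L) = 5*((s + L)*L) = 5*((L + s)*L) = 5*(L*(L + s)) = 5*L*(L + s))
(m*X(T))*p(E(-1), 2) = (41*0)*(5*2*(2 - (2 - 1))) = 0*(5*2*(2 - 1*1)) = 0*(5*2*(2 - 1)) = 0*(5*2*1) = 0*10 = 0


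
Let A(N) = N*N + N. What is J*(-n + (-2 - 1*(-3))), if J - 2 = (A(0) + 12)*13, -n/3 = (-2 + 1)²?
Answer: 632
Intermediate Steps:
n = -3 (n = -3*(-2 + 1)² = -3*(-1)² = -3*1 = -3)
A(N) = N + N² (A(N) = N² + N = N + N²)
J = 158 (J = 2 + (0*(1 + 0) + 12)*13 = 2 + (0*1 + 12)*13 = 2 + (0 + 12)*13 = 2 + 12*13 = 2 + 156 = 158)
J*(-n + (-2 - 1*(-3))) = 158*(-1*(-3) + (-2 - 1*(-3))) = 158*(3 + (-2 + 3)) = 158*(3 + 1) = 158*4 = 632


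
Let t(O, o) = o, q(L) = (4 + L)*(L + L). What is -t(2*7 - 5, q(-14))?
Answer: -280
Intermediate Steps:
q(L) = 2*L*(4 + L) (q(L) = (4 + L)*(2*L) = 2*L*(4 + L))
-t(2*7 - 5, q(-14)) = -2*(-14)*(4 - 14) = -2*(-14)*(-10) = -1*280 = -280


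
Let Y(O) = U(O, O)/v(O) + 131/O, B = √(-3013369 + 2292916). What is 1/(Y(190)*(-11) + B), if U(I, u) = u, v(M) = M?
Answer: -223630/8673607087 - 36100*I*√720453/26020821261 ≈ -2.5783e-5 - 0.0011776*I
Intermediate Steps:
B = I*√720453 (B = √(-720453) = I*√720453 ≈ 848.79*I)
Y(O) = 1 + 131/O (Y(O) = O/O + 131/O = 1 + 131/O)
1/(Y(190)*(-11) + B) = 1/(((131 + 190)/190)*(-11) + I*√720453) = 1/(((1/190)*321)*(-11) + I*√720453) = 1/((321/190)*(-11) + I*√720453) = 1/(-3531/190 + I*√720453)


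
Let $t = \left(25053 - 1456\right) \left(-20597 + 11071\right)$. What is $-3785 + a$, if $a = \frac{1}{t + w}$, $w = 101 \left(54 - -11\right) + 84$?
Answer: $- \frac{850786141806}{224778373} \approx -3785.0$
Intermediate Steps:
$t = -224785022$ ($t = 23597 \left(-9526\right) = -224785022$)
$w = 6649$ ($w = 101 \left(54 + 11\right) + 84 = 101 \cdot 65 + 84 = 6565 + 84 = 6649$)
$a = - \frac{1}{224778373}$ ($a = \frac{1}{-224785022 + 6649} = \frac{1}{-224778373} = - \frac{1}{224778373} \approx -4.4488 \cdot 10^{-9}$)
$-3785 + a = -3785 - \frac{1}{224778373} = - \frac{850786141806}{224778373}$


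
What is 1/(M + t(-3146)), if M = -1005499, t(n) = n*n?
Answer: 1/8891817 ≈ 1.1246e-7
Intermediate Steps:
t(n) = n²
1/(M + t(-3146)) = 1/(-1005499 + (-3146)²) = 1/(-1005499 + 9897316) = 1/8891817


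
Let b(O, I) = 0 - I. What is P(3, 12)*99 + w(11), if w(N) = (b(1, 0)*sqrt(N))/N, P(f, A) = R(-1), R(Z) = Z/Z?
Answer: 99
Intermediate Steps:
R(Z) = 1
P(f, A) = 1
b(O, I) = -I
w(N) = 0 (w(N) = ((-1*0)*sqrt(N))/N = (0*sqrt(N))/N = 0/N = 0)
P(3, 12)*99 + w(11) = 1*99 + 0 = 99 + 0 = 99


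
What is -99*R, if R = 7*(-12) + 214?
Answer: -12870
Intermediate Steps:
R = 130 (R = -84 + 214 = 130)
-99*R = -99*130 = -12870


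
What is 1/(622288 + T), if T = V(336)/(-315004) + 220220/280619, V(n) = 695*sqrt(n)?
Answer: 303905299828396760049288548/189116859713888177120741096243539 + 4309977740561578145*sqrt(21)/189116859713888177120741096243539 ≈ 1.6070e-6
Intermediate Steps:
T = 220220/280619 - 695*sqrt(21)/78751 (T = (695*sqrt(336))/(-315004) + 220220/280619 = (695*(4*sqrt(21)))*(-1/315004) + 220220*(1/280619) = (2780*sqrt(21))*(-1/315004) + 220220/280619 = -695*sqrt(21)/78751 + 220220/280619 = 220220/280619 - 695*sqrt(21)/78751 ≈ 0.74432)
1/(622288 + T) = 1/(622288 + (220220/280619 - 695*sqrt(21)/78751)) = 1/(174626056492/280619 - 695*sqrt(21)/78751)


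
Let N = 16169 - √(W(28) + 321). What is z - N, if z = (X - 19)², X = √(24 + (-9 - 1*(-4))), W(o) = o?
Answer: -15789 + √349 - 38*√19 ≈ -15936.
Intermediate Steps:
X = √19 (X = √(24 + (-9 + 4)) = √(24 - 5) = √19 ≈ 4.3589)
z = (-19 + √19)² (z = (√19 - 19)² = (-19 + √19)² ≈ 214.36)
N = 16169 - √349 (N = 16169 - √(28 + 321) = 16169 - √349 ≈ 16150.)
z - N = (19 - √19)² - (16169 - √349) = (19 - √19)² + (-16169 + √349) = -16169 + √349 + (19 - √19)²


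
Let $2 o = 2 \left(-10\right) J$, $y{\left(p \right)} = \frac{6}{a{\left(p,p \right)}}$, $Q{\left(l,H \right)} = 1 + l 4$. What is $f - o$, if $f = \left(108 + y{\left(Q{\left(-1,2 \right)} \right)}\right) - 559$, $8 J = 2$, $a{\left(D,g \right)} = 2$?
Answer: $- \frac{891}{2} \approx -445.5$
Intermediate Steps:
$Q{\left(l,H \right)} = 1 + 4 l$
$J = \frac{1}{4}$ ($J = \frac{1}{8} \cdot 2 = \frac{1}{4} \approx 0.25$)
$y{\left(p \right)} = 3$ ($y{\left(p \right)} = \frac{6}{2} = 6 \cdot \frac{1}{2} = 3$)
$o = - \frac{5}{2}$ ($o = \frac{2 \left(-10\right) \frac{1}{4}}{2} = \frac{\left(-20\right) \frac{1}{4}}{2} = \frac{1}{2} \left(-5\right) = - \frac{5}{2} \approx -2.5$)
$f = -448$ ($f = \left(108 + 3\right) - 559 = 111 - 559 = -448$)
$f - o = -448 - - \frac{5}{2} = -448 + \frac{5}{2} = - \frac{891}{2}$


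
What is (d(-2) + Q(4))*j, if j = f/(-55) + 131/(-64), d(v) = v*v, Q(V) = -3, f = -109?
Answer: -229/3520 ≈ -0.065057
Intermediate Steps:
d(v) = v²
j = -229/3520 (j = -109/(-55) + 131/(-64) = -109*(-1/55) + 131*(-1/64) = 109/55 - 131/64 = -229/3520 ≈ -0.065057)
(d(-2) + Q(4))*j = ((-2)² - 3)*(-229/3520) = (4 - 3)*(-229/3520) = 1*(-229/3520) = -229/3520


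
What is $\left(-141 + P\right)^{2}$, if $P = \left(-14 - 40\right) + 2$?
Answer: $37249$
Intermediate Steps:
$P = -52$ ($P = -54 + 2 = -52$)
$\left(-141 + P\right)^{2} = \left(-141 - 52\right)^{2} = \left(-193\right)^{2} = 37249$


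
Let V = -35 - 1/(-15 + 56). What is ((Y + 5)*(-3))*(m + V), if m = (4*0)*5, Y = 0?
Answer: 21540/41 ≈ 525.37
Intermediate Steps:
m = 0 (m = 0*5 = 0)
V = -1436/41 (V = -35 - 1/41 = -1436/41 ≈ -35.024)
((Y + 5)*(-3))*(m + V) = ((0 + 5)*(-3))*(0 - 1436/41) = (5*(-3))*(-1436/41) = -15*(-1436/41) = 21540/41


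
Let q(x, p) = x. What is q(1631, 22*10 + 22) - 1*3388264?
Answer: -3386633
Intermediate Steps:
q(1631, 22*10 + 22) - 1*3388264 = 1631 - 1*3388264 = 1631 - 3388264 = -3386633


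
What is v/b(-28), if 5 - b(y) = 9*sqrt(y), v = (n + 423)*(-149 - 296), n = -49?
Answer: -832150/2293 - 2995740*I*sqrt(7)/2293 ≈ -362.91 - 3456.6*I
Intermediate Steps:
v = -166430 (v = (-49 + 423)*(-149 - 296) = 374*(-445) = -166430)
b(y) = 5 - 9*sqrt(y)
v/b(-28) = -166430/(5 - 18*I*sqrt(7))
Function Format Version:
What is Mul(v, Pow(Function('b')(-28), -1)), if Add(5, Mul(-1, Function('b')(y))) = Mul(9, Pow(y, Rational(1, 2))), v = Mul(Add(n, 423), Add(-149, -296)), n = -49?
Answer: Add(Rational(-832150, 2293), Mul(Rational(-2995740, 2293), I, Pow(7, Rational(1, 2)))) ≈ Add(-362.91, Mul(-3456.6, I))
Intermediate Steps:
v = -166430 (v = Mul(Add(-49, 423), Add(-149, -296)) = Mul(374, -445) = -166430)
Function('b')(y) = Add(5, Mul(-9, Pow(y, Rational(1, 2)))) (Function('b')(y) = Add(5, Mul(-1, Mul(9, Pow(y, Rational(1, 2))))) = Add(5, Mul(-9, Pow(y, Rational(1, 2)))))
Mul(v, Pow(Function('b')(-28), -1)) = Mul(-166430, Pow(Add(5, Mul(-9, Pow(-28, Rational(1, 2)))), -1)) = Mul(-166430, Pow(Add(5, Mul(-9, Mul(2, I, Pow(7, Rational(1, 2))))), -1)) = Mul(-166430, Pow(Add(5, Mul(-18, I, Pow(7, Rational(1, 2)))), -1))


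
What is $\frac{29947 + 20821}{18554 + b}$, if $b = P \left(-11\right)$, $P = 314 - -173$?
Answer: $\frac{50768}{13197} \approx 3.8469$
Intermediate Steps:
$P = 487$ ($P = 314 + 173 = 487$)
$b = -5357$ ($b = 487 \left(-11\right) = -5357$)
$\frac{29947 + 20821}{18554 + b} = \frac{29947 + 20821}{18554 - 5357} = \frac{50768}{13197}$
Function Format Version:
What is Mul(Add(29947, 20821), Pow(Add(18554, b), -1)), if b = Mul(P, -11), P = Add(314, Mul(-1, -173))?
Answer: Rational(50768, 13197) ≈ 3.8469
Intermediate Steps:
P = 487 (P = Add(314, 173) = 487)
b = -5357 (b = Mul(487, -11) = -5357)
Mul(Add(29947, 20821), Pow(Add(18554, b), -1)) = Mul(Add(29947, 20821), Pow(Add(18554, -5357), -1)) = Mul(50768, Pow(13197, -1)) = Mul(50768, Rational(1, 13197)) = Rational(50768, 13197)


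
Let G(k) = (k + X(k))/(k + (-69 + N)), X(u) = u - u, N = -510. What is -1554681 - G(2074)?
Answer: -2324250169/1495 ≈ -1.5547e+6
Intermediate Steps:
X(u) = 0
G(k) = k/(-579 + k) (G(k) = (k + 0)/(k + (-69 - 510)) = k/(k - 579) = k/(-579 + k))
-1554681 - G(2074) = -1554681 - 2074/(-579 + 2074) = -1554681 - 2074/1495 = -2324250169/1495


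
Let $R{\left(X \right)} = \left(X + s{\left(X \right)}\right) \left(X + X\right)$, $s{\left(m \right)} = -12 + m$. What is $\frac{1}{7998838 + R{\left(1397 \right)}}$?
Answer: $\frac{1}{15771746} \approx 6.3405 \cdot 10^{-8}$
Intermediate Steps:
$R{\left(X \right)} = 2 X \left(-12 + 2 X\right)$ ($R{\left(X \right)} = \left(X + \left(-12 + X\right)\right) \left(X + X\right) = \left(-12 + 2 X\right) 2 X = 2 X \left(-12 + 2 X\right)$)
$\frac{1}{7998838 + R{\left(1397 \right)}} = \frac{1}{7998838 + 4 \cdot 1397 \left(-6 + 1397\right)} = \frac{1}{7998838 + 4 \cdot 1397 \cdot 1391} = \frac{1}{7998838 + 7772908} = \frac{1}{15771746}$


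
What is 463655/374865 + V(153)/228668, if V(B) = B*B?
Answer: 22959655265/17143925964 ≈ 1.3392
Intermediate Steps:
V(B) = B**2
463655/374865 + V(153)/228668 = 463655/374865 + 153**2/228668 = 463655*(1/374865) + 23409*(1/228668) = 92731/74973 + 23409/228668 = 22959655265/17143925964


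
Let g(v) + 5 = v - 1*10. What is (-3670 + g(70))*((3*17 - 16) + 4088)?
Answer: -14904645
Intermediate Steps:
g(v) = -15 + v (g(v) = -5 + (v - 1*10) = -5 + (v - 10) = -5 + (-10 + v) = -15 + v)
(-3670 + g(70))*((3*17 - 16) + 4088) = (-3670 + (-15 + 70))*((3*17 - 16) + 4088) = (-3670 + 55)*((51 - 16) + 4088) = -3615*(35 + 4088) = -3615*4123 = -14904645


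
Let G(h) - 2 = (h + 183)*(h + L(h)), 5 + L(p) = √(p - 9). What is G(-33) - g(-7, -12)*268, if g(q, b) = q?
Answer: -3822 + 150*I*√42 ≈ -3822.0 + 972.11*I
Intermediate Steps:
L(p) = -5 + √(-9 + p) (L(p) = -5 + √(p - 9) = -5 + √(-9 + p))
G(h) = 2 + (183 + h)*(-5 + h + √(-9 + h)) (G(h) = 2 + (h + 183)*(h + (-5 + √(-9 + h))) = 2 + (183 + h)*(-5 + h + √(-9 + h)))
G(-33) - g(-7, -12)*268 = (-913 + (-33)² + 178*(-33) + 183*√(-9 - 33) - 33*√(-9 - 33)) - (-7)*268 = (-913 + 1089 - 5874 + 183*√(-42) - 33*I*√42) - 1*(-1876) = (-913 + 1089 - 5874 + 183*(I*√42) - 33*I*√42) + 1876 = (-913 + 1089 - 5874 + 183*I*√42 - 33*I*√42) + 1876 = (-5698 + 150*I*√42) + 1876 = -3822 + 150*I*√42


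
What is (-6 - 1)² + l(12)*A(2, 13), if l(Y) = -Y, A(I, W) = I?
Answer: 25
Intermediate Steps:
(-6 - 1)² + l(12)*A(2, 13) = (-6 - 1)² - 1*12*2 = (-7)² - 12*2 = 49 - 24 = 25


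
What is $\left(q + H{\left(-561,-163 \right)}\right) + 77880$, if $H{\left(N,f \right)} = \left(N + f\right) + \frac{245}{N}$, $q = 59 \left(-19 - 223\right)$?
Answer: $\frac{35274313}{561} \approx 62878.0$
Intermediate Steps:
$q = -14278$ ($q = 59 \left(-242\right) = -14278$)
$H{\left(N,f \right)} = N + f + \frac{245}{N}$
$\left(q + H{\left(-561,-163 \right)}\right) + 77880 = \left(-14278 - \left(724 + \frac{245}{561}\right)\right) + 77880 = \left(-14278 - \frac{406409}{561}\right) + 77880 = - \frac{8416367}{561} + 77880 = \frac{35274313}{561}$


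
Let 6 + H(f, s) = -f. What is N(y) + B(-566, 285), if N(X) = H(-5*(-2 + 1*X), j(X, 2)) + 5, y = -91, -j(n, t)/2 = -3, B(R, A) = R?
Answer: -1032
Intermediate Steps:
j(n, t) = 6 (j(n, t) = -2*(-3) = 6)
H(f, s) = -6 - f
N(X) = -11 + 5*X (N(X) = (-6 - (-5)*(-2 + 1*X)) + 5 = (-6 - (-5)*(-2 + X)) + 5 = (-6 - (10 - 5*X)) + 5 = (-6 + (-10 + 5*X)) + 5 = (-16 + 5*X) + 5 = -11 + 5*X)
N(y) + B(-566, 285) = (-11 + 5*(-91)) - 566 = (-11 - 455) - 566 = -466 - 566 = -1032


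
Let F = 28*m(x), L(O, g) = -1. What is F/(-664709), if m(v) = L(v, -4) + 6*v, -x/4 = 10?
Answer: 6748/664709 ≈ 0.010152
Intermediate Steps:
x = -40 (x = -4*10 = -40)
m(v) = -1 + 6*v
F = -6748 (F = 28*(-1 + 6*(-40)) = 28*(-1 - 240) = 28*(-241) = -6748)
F/(-664709) = -6748/(-664709) = -6748*(-1/664709) = 6748/664709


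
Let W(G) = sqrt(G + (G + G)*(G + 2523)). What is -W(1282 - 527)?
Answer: -sqrt(4950535) ≈ -2225.0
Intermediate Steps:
W(G) = sqrt(G + 2*G*(2523 + G)) (W(G) = sqrt(G + (2*G)*(2523 + G)) = sqrt(G + 2*G*(2523 + G)))
-W(1282 - 527) = -sqrt((1282 - 527)*(5047 + 2*(1282 - 527))) = -sqrt(755*(5047 + 2*755)) = -sqrt(755*(5047 + 1510)) = -sqrt(755*6557) = -sqrt(4950535)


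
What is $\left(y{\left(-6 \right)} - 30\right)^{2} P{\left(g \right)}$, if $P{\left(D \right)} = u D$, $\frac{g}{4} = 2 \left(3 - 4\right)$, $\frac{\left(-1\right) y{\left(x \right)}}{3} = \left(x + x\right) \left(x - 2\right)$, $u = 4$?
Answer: $-3235968$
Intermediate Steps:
$y{\left(x \right)} = - 6 x \left(-2 + x\right)$ ($y{\left(x \right)} = - 3 \left(x + x\right) \left(x - 2\right) = - 3 \cdot 2 x \left(-2 + x\right) = - 6 x \left(-2 + x\right)$)
$g = -8$ ($g = 4 \cdot 2 \left(3 - 4\right) = 4 \cdot 2 \left(-1\right) = 4 \left(-2\right) = -8$)
$P{\left(D \right)} = 4 D$
$\left(y{\left(-6 \right)} - 30\right)^{2} P{\left(g \right)} = \left(6 \left(-6\right) \left(2 - -6\right) - 30\right)^{2} \cdot 4 \left(-8\right) = \left(6 \left(-6\right) \left(2 + 6\right) - 30\right)^{2} \left(-32\right) = \left(6 \left(-6\right) 8 - 30\right)^{2} \left(-32\right) = \left(-288 - 30\right)^{2} \left(-32\right) = \left(-318\right)^{2} \left(-32\right) = 101124 \left(-32\right) = -3235968$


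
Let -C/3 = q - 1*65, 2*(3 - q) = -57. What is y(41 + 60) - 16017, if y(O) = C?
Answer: -31833/2 ≈ -15917.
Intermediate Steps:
q = 63/2 (q = 3 - ½*(-57) = 3 + 57/2 = 63/2 ≈ 31.500)
C = 201/2 (C = -3*(63/2 - 1*65) = -3*(63/2 - 65) = -3*(-67/2) = 201/2 ≈ 100.50)
y(O) = 201/2
y(41 + 60) - 16017 = 201/2 - 16017 = -31833/2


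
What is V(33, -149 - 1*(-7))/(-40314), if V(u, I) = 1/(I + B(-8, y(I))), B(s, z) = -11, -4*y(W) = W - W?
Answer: 1/6168042 ≈ 1.6213e-7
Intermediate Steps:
y(W) = 0 (y(W) = -(W - W)/4 = -¼*0 = 0)
V(u, I) = 1/(-11 + I) (V(u, I) = 1/(I - 11) = 1/(-11 + I))
V(33, -149 - 1*(-7))/(-40314) = 1/(-11 + (-149 - 1*(-7))*(-40314)) = -1/40314/(-11 + (-149 + 7)) = -1/40314/(-11 - 142) = -1/40314/(-153) = -1/153*(-1/40314) = 1/6168042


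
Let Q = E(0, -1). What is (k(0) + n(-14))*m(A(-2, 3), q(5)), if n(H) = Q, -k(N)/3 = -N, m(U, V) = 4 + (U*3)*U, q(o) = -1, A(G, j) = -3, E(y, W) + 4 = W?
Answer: -155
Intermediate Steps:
E(y, W) = -4 + W
Q = -5 (Q = -4 - 1 = -5)
m(U, V) = 4 + 3*U² (m(U, V) = 4 + (3*U)*U = 4 + 3*U²)
k(N) = 3*N (k(N) = -(-3)*N = 3*N)
n(H) = -5
(k(0) + n(-14))*m(A(-2, 3), q(5)) = (3*0 - 5)*(4 + 3*(-3)²) = (0 - 5)*(4 + 3*9) = -5*(4 + 27) = -5*31 = -155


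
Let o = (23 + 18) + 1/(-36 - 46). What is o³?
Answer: 37966934881/551368 ≈ 68860.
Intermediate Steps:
o = 3361/82 (o = 41 + 1/(-82) = 41 - 1/82 = 3361/82 ≈ 40.988)
o³ = (3361/82)³ = 37966934881/551368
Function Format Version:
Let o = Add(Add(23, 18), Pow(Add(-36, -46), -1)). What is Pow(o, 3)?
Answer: Rational(37966934881, 551368) ≈ 68860.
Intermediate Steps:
o = Rational(3361, 82) (o = Add(41, Pow(-82, -1)) = Add(41, Rational(-1, 82)) = Rational(3361, 82) ≈ 40.988)
Pow(o, 3) = Pow(Rational(3361, 82), 3) = Rational(37966934881, 551368)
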